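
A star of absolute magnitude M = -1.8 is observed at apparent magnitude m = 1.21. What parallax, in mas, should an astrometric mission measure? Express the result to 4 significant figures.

25.00 mas

m − M = 1.21 − (-1.8) = 3.01.
d = 10^((m−M)/5 + 1) = 10^1.602 = 39.994 pc.
p = 1/d = 1/39.994 = 0.025004 arcsec = 25.004 mas.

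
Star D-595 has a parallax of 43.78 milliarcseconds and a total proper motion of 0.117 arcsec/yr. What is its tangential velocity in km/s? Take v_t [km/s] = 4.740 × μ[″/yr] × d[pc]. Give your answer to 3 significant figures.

12.7 km/s

d = 1/p = 1/0.04378″ = 22.841 pc.
v_t = 4.74 × μ × d = 4.74 × 0.117 × 22.841 = 12.667 km/s.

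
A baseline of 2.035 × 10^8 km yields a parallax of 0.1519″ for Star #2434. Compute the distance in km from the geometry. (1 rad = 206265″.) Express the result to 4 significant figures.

θ = 0.1519″ = 0.1519/206265 = 7.3643 × 10^-7 rad.
d = B/θ = (2.035 × 10^8) / (7.3643 × 10^-7) = 2.7633 × 10^14 km.

2.763 × 10^14 km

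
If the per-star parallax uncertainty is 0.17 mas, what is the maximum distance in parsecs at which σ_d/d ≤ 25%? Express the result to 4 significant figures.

1471 pc

σ_d/d = σ_p/p, so the condition is σ_p/p ≤ 0.25, i.e. p ≥ σ_p/0.25.
p_min = 0.17/0.25 = 0.68 mas = 0.00068 arcsec.
d_max = 1/p_min = 1/0.00068 = 1470.6 pc.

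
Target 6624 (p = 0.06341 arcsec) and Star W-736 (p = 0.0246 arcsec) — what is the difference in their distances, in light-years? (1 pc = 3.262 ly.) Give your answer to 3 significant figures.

81.2 ly

d_A = 1/0.06341″ = 15.77 pc; d_B = 1/0.02460″ = 40.65 pc.
|d_B − d_A| = |40.65 − 15.77| = 24.88 pc = 24.88 × 3.262 ly = 81.159 ly.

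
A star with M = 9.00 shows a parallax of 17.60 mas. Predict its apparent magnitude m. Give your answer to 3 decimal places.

d = 1/p = 1/0.01760″ = 56.818 pc.
m − M = 5 log₁₀ d − 5 = 5 log₁₀(56.818) − 5 = 8.7724 − 5 = 3.7724.
m = M + (m − M) = 9.00 + 3.7724 = 12.772.

m = 12.772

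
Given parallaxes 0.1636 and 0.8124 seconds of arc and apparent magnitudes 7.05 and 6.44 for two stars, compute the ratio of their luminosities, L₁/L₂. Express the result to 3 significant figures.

L₁/L₂ = 14.1

d₁ = 1/p₁ = 1/0.1636″ = 6.1125 pc; d₂ = 1/p₂ = 1/0.8124″ = 1.2309 pc.
M₁ = m₁ − 5 log₁₀ d₁ + 5 = 7.05 − 3.9311 + 5 = 8.1189.
M₂ = 6.44 − 0.4511 + 5 = 10.9889.
L₁/L₂ = 10^(0.4(M₂ − M₁)) = 10^(0.4 × 2.8700) = 10^1.14800 = 14.06.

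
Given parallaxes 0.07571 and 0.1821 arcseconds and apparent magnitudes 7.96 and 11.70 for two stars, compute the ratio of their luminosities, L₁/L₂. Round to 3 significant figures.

d₁ = 1/p₁ = 1/0.07571″ = 13.208 pc; d₂ = 1/p₂ = 1/0.1821″ = 5.4915 pc.
M₁ = m₁ − 5 log₁₀ d₁ + 5 = 7.96 − 5.6042 + 5 = 7.3558.
M₂ = 11.70 − 3.6985 + 5 = 13.0015.
L₁/L₂ = 10^(0.4(M₂ − M₁)) = 10^(0.4 × 5.6457) = 10^2.25828 = 181.25.

L₁/L₂ = 181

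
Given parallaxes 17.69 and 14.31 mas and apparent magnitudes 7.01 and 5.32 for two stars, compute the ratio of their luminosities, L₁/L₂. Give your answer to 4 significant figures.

L₁/L₂ = 0.1380

d₁ = 1/p₁ = 1/0.01769″ = 56.529 pc; d₂ = 1/p₂ = 1/0.01431″ = 69.881 pc.
M₁ = m₁ − 5 log₁₀ d₁ + 5 = 7.01 − 8.7614 + 5 = 3.2486.
M₂ = 5.32 − 9.2218 + 5 = 1.0982.
L₁/L₂ = 10^(0.4(M₂ − M₁)) = 10^(0.4 × (-2.1504)) = 10^(-0.86016) = 0.13799.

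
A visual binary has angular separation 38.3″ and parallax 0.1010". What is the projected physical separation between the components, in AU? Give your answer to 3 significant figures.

379 AU

d = 1/p = 1/0.1010″ = 9.901 pc.
At distance d (pc), an angle of θ arcsec spans θ·d AU: s = 38.3 × 9.901 = 379.21 AU.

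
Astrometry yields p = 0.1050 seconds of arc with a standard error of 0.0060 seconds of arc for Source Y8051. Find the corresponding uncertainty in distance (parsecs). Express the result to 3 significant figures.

0.544 pc

d = 1/p, so σ_d = σ_p / p².
σ_d = 0.00600 / (0.1050)² = 0.00600 / 0.011025 = 0.54422 pc.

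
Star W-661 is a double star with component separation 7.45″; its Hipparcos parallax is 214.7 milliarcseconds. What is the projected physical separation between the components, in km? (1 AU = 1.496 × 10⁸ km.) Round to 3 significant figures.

d = 1/p = 1/0.2147″ = 4.6577 pc.
At distance d (pc), an angle of θ arcsec spans θ·d AU: s = 7.45 × 4.6577 = 34.7 AU.
= 34.7 × 1.496 × 10⁸ km = 5.1911 × 10^9 km.

5.19 × 10^9 km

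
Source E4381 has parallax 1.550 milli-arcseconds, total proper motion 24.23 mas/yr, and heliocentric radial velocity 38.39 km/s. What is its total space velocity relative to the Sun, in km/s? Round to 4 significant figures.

83.45 km/s

d = 1/p = 1/0.001550″ = 645.16 pc.
μ = 24.23 mas/yr = 0.02423 ″/yr.
v_t = 4.740 μ d = 4.740 × 0.02423 × 645.16 = 74.097 km/s.
v = √(v_r² + v_t²) = √(38.39² + 74.097²) = √6964.16 = 83.452 km/s.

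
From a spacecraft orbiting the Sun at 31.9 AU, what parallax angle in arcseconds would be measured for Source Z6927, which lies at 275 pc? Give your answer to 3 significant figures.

p (arcsec) = B (AU) / d (pc).
p = 31.9 / 275 = 0.116 arcsec.

0.116 arcsec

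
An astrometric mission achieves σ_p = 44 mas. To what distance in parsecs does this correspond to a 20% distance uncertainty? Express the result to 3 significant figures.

4.55 pc

σ_d/d = σ_p/p, so the condition is σ_p/p ≤ 0.20, i.e. p ≥ σ_p/0.20.
p_min = 44/0.20 = 220 mas = 0.22 arcsec.
d_max = 1/p_min = 1/0.22 = 4.5455 pc.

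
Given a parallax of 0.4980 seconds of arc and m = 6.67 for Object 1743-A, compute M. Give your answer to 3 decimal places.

M = 10.156

d = 1/p = 1/0.4980″ = 2.008 pc.
m − M = 5 log₁₀(2.008) − 5 = 1.5138 − 5 = -3.4862.
M = m − (m − M) = 6.67 − (-3.4862) = 10.156.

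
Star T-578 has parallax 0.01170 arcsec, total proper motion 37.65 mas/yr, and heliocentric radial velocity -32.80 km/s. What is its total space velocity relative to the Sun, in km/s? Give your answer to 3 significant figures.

36.2 km/s

d = 1/p = 1/0.01170″ = 85.47 pc.
μ = 37.65 mas/yr = 0.03765 ″/yr.
v_t = 4.740 μ d = 4.740 × 0.03765 × 85.47 = 15.253 km/s.
v = √(v_r² + v_t²) = √((-32.80)² + 15.253²) = √1308.49 = 36.173 km/s.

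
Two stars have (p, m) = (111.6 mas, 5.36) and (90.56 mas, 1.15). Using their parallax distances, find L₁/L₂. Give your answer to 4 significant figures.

L₁/L₂ = 0.01363

d₁ = 1/p₁ = 1/0.1116″ = 8.9606 pc; d₂ = 1/p₂ = 1/0.09056″ = 11.042 pc.
M₁ = m₁ − 5 log₁₀ d₁ + 5 = 5.36 − 4.7617 + 5 = 5.5983.
M₂ = 1.15 − 5.2152 + 5 = 0.9348.
L₁/L₂ = 10^(0.4(M₂ − M₁)) = 10^(0.4 × (-4.6635)) = 10^(-1.86540) = 0.013633.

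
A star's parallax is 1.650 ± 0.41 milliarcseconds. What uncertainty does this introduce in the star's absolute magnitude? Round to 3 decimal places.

σ_M = 0.540 mag

M = m − 5 log₁₀ d + 5 = m + 5 log₁₀ p + 5, so ∂M/∂p = 5/(p ln 10).
σ_M = (5/ln 10) · (σ_p/p) = 2.1715 × 0.41/1.650 = 2.1715 × 0.24848 = 0.53957.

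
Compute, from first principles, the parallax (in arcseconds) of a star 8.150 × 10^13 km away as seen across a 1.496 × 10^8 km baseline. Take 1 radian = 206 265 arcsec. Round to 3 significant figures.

0.379 arcsec

θ ≈ B/d = (1.496 × 10^8) / (8.150 × 10^13) = 1.8356 × 10^-6 rad.
In arcseconds: 1.8356 × 10^-6 × 206265 = 0.37862″.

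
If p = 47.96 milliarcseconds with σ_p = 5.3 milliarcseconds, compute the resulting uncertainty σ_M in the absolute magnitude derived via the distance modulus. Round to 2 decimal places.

σ_M = 0.24 mag

M = m − 5 log₁₀ d + 5 = m + 5 log₁₀ p + 5, so ∂M/∂p = 5/(p ln 10).
σ_M = (5/ln 10) · (σ_p/p) = 2.1715 × 5.3/47.96 = 2.1715 × 0.11051 = 0.23997.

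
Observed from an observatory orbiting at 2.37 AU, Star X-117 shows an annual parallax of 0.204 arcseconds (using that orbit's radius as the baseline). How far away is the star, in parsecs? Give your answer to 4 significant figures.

11.62 pc

With baseline B (in AU) and parallax p (in arcsec), d = B/p parsecs.
d = 2.37 / 0.204 = 11.618 pc.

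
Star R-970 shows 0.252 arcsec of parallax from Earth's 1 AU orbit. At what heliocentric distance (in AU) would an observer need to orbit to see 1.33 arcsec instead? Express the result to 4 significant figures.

Parallax scales linearly with baseline: p ∝ B, so B = p_target / p_Earth × 1 AU.
B = 1.33 / 0.252 = 5.2778 AU.

5.278 AU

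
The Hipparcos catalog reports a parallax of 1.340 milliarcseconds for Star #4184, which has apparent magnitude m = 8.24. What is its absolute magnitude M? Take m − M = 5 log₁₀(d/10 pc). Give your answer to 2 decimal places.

M = -1.12

d = 1/p = 1/0.001340″ = 746.27 pc.
m − M = 5 log₁₀(746.27) − 5 = 14.3645 − 5 = 9.3645.
M = m − (m − M) = 8.24 − 9.3645 = -1.12.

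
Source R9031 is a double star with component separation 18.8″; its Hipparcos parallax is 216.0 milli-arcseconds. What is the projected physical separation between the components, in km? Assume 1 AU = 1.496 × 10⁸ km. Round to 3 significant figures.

d = 1/p = 1/0.2160″ = 4.6296 pc.
At distance d (pc), an angle of θ arcsec spans θ·d AU: s = 18.8 × 4.6296 = 87.036 AU.
= 87.036 × 1.496 × 10⁸ km = 1.3021 × 10^10 km.

1.30 × 10^10 km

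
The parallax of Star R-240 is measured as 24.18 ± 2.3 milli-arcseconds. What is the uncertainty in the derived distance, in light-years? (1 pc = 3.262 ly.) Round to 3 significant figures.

d = 1/p, so σ_d = σ_p / p².
σ_d = 0.00230 / (0.02418)² = 0.00230 / 0.00058467 = 3.9338 pc = 3.9338 × 3.262 ly = 12.832 ly.

12.8 ly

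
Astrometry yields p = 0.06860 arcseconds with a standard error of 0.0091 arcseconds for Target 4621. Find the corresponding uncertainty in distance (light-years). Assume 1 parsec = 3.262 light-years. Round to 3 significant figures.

6.31 ly

d = 1/p, so σ_d = σ_p / p².
σ_d = 0.00910 / (0.06860)² = 0.00910 / 0.004706 = 1.9337 pc = 1.9337 × 3.262 ly = 6.3077 ly.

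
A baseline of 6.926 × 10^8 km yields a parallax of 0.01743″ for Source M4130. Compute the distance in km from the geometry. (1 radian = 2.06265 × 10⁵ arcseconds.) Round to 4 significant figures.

θ = 0.01743″ = 0.01743/206265 = 8.4503 × 10^-8 rad.
d = B/θ = (6.926 × 10^8) / (8.4503 × 10^-8) = 8.1962 × 10^15 km.

8.196 × 10^15 km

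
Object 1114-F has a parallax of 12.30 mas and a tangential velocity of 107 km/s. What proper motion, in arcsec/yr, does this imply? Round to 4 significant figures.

0.2777 arcsec/yr

d = 1/p = 1/0.01230″ = 81.301 pc.
μ = v_t / (4.74 d) = 107 / (4.74 × 81.301) = 107 / 385.37 = 0.27766 ″/yr.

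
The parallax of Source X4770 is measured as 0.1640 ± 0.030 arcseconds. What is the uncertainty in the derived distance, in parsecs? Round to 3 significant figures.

d = 1/p, so σ_d = σ_p / p².
σ_d = 0.0300 / (0.1640)² = 0.0300 / 0.026896 = 1.1154 pc.

1.12 pc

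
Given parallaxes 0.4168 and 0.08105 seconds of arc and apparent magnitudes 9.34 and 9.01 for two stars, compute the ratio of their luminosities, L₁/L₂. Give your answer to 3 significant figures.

d₁ = 1/p₁ = 1/0.4168″ = 2.3992 pc; d₂ = 1/p₂ = 1/0.08105″ = 12.338 pc.
M₁ = m₁ − 5 log₁₀ d₁ + 5 = 9.34 − 1.9003 + 5 = 12.4397.
M₂ = 9.01 − 5.4562 + 5 = 8.5538.
L₁/L₂ = 10^(0.4(M₂ − M₁)) = 10^(0.4 × (-3.8859)) = 10^(-1.55436) = 0.027902.

L₁/L₂ = 0.0279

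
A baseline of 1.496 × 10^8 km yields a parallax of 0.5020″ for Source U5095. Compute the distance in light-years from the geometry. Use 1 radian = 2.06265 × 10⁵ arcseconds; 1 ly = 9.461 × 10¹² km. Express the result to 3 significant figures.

θ = 0.5020″ = 0.5020/206265 = 2.4338 × 10^-6 rad.
d = B/θ = (1.496 × 10^8) / (2.4338 × 10^-6) = 6.1468 × 10^13 km = (6.1468 × 10^13) / (9.461 × 10^12) ly = 6.497 ly.

6.50 ly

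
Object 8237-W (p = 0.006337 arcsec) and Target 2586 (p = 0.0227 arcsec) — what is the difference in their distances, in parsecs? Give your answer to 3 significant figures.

114 pc

d_A = 1/0.006337″ = 157.8 pc; d_B = 1/0.02270″ = 44.053 pc.
|d_B − d_A| = |44.053 − 157.8| = 113.75 pc.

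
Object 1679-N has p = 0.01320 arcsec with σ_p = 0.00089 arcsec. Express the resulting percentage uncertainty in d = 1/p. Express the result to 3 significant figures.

For d = 1/p, |σ_d/d| = |σ_p/p|.
σ_p/p = 0.00089 / 0.01320 = 0.067424 = 6.7424%.

6.74%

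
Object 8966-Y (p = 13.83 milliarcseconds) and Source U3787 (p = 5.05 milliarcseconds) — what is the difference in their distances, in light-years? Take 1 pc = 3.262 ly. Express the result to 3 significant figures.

d_A = 1/0.01383″ = 72.307 pc; d_B = 1/0.005050″ = 198.02 pc.
|d_B − d_A| = |198.02 − 72.307| = 125.71 pc = 125.71 × 3.262 ly = 410.07 ly.

410 ly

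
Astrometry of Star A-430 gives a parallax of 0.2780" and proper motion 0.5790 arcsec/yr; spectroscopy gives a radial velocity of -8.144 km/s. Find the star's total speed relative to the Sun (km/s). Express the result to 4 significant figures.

d = 1/p = 1/0.2780″ = 3.5971 pc.
v_t = 4.740 μ d = 4.740 × 0.5790 × 3.5971 = 9.8721 km/s.
v = √(v_r² + v_t²) = √((-8.144)² + 9.8721²) = √163.783 = 12.798 km/s.

12.80 km/s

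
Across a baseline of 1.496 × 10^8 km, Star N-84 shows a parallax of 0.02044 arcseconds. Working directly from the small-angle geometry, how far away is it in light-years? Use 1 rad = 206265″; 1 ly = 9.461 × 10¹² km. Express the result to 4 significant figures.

θ = 0.02044″ = 0.02044/206265 = 9.9096 × 10^-8 rad.
d = B/θ = (1.496 × 10^8) / (9.9096 × 10^-8) = 1.5096 × 10^15 km = (1.5096 × 10^15) / (9.461 × 10^12) ly = 159.56 ly.

159.6 ly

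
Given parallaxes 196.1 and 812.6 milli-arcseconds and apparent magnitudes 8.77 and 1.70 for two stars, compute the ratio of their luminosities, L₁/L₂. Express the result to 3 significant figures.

d₁ = 1/p₁ = 1/0.1961″ = 5.0994 pc; d₂ = 1/p₂ = 1/0.8126″ = 1.2306 pc.
M₁ = m₁ − 5 log₁₀ d₁ + 5 = 8.77 − 3.5376 + 5 = 10.2324.
M₂ = 1.70 − 0.4506 + 5 = 6.2494.
L₁/L₂ = 10^(0.4(M₂ − M₁)) = 10^(0.4 × (-3.9830)) = 10^(-1.59320) = 0.025515.

L₁/L₂ = 0.0255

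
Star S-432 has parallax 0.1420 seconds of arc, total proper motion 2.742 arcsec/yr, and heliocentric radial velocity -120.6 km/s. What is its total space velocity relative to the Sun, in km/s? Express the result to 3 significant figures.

d = 1/p = 1/0.1420″ = 7.0423 pc.
v_t = 4.740 μ d = 4.740 × 2.742 × 7.0423 = 91.529 km/s.
v = √(v_r² + v_t²) = √((-120.6)² + 91.529²) = √22921.9 = 151.4 km/s.

151 km/s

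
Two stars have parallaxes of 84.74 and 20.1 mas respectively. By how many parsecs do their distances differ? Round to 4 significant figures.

d_A = 1/0.08474″ = 11.801 pc; d_B = 1/0.02010″ = 49.751 pc.
|d_B − d_A| = |49.751 − 11.801| = 37.95 pc.

37.95 pc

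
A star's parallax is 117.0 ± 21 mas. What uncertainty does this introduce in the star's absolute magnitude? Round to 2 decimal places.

M = m − 5 log₁₀ d + 5 = m + 5 log₁₀ p + 5, so ∂M/∂p = 5/(p ln 10).
σ_M = (5/ln 10) · (σ_p/p) = 2.1715 × 21/117.0 = 2.1715 × 0.17949 = 0.38976.

σ_M = 0.39 mag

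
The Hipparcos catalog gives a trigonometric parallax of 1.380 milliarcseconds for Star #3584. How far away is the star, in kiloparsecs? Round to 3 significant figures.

0.725 kpc

p = 1.380 milliarcseconds = 0.001380 arcsec.
d = 1/p = 1/0.001380 = 724.64 pc.
= 0.72464 kpc.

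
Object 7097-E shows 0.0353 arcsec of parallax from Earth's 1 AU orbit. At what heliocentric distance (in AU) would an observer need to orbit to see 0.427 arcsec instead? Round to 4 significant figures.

12.10 AU

Parallax scales linearly with baseline: p ∝ B, so B = p_target / p_Earth × 1 AU.
B = 0.427 / 0.0353 = 12.096 AU.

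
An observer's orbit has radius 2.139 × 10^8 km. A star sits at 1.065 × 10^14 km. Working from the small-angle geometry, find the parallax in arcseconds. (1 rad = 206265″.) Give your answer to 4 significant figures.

θ ≈ B/d = (2.139 × 10^8) / (1.065 × 10^14) = 2.0085 × 10^-6 rad.
In arcseconds: 2.0085 × 10^-6 × 206265 = 0.41428″.

0.4143 arcsec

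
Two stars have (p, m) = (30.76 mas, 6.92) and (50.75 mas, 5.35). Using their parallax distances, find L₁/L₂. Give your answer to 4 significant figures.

d₁ = 1/p₁ = 1/0.03076″ = 32.51 pc; d₂ = 1/p₂ = 1/0.05075″ = 19.704 pc.
M₁ = m₁ − 5 log₁₀ d₁ + 5 = 6.92 − 7.5601 + 5 = 4.3599.
M₂ = 5.35 − 6.4728 + 5 = 3.8772.
L₁/L₂ = 10^(0.4(M₂ − M₁)) = 10^(0.4 × (-0.4827)) = 10^(-0.19308) = 0.64109.

L₁/L₂ = 0.6411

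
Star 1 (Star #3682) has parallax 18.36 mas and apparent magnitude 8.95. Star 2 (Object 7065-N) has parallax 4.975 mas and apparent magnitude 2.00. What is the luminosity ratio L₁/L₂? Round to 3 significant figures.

L₁/L₂ = 0.000122

d₁ = 1/p₁ = 1/0.01836″ = 54.466 pc; d₂ = 1/p₂ = 1/0.004975″ = 201.01 pc.
M₁ = m₁ − 5 log₁₀ d₁ + 5 = 8.95 − 8.6806 + 5 = 5.2694.
M₂ = 2.00 − 11.5161 + 5 = -4.5161.
L₁/L₂ = 10^(0.4(M₂ − M₁)) = 10^(0.4 × (-9.7855)) = 10^(-3.91420) = 0.00012184.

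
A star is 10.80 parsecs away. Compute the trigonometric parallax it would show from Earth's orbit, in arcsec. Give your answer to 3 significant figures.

p = 1/d = 1/10.8 = 0.092593 arcsec.

0.0926 arcsec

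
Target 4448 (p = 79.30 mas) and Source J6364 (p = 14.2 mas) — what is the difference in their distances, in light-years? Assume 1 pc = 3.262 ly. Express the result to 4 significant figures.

188.6 ly

d_A = 1/0.07930″ = 12.61 pc; d_B = 1/0.01420″ = 70.423 pc.
|d_B − d_A| = |70.423 − 12.61| = 57.813 pc = 57.813 × 3.262 ly = 188.59 ly.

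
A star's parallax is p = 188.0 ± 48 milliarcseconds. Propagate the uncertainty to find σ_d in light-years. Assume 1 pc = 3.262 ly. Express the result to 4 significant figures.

d = 1/p, so σ_d = σ_p / p².
σ_d = 0.0480 / (0.1880)² = 0.0480 / 0.035344 = 1.3581 pc = 1.3581 × 3.262 ly = 4.4301 ly.

4.430 ly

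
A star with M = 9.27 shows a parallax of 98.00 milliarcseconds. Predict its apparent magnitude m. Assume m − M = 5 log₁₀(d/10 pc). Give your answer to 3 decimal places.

m = 9.314

d = 1/p = 1/0.09800″ = 10.204 pc.
m − M = 5 log₁₀ d − 5 = 5 log₁₀(10.204) − 5 = 5.0439 − 5 = 0.0439.
m = M + (m − M) = 9.27 + 0.0439 = 9.314.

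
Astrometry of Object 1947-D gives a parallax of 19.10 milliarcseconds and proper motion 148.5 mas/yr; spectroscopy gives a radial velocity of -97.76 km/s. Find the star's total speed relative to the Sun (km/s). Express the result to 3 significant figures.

d = 1/p = 1/0.01910″ = 52.356 pc.
μ = 148.5 mas/yr = 0.1485 ″/yr.
v_t = 4.740 μ d = 4.740 × 0.1485 × 52.356 = 36.853 km/s.
v = √(v_r² + v_t²) = √((-97.76)² + 36.853²) = √10915.2 = 104.48 km/s.

104 km/s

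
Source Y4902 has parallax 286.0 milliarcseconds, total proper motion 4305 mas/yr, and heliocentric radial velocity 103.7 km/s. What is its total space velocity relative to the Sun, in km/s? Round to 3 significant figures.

126 km/s

d = 1/p = 1/0.2860″ = 3.4965 pc.
μ = 4305 mas/yr = 4.305 ″/yr.
v_t = 4.740 μ d = 4.740 × 4.305 × 3.4965 = 71.349 km/s.
v = √(v_r² + v_t²) = √(103.7² + 71.349²) = √15844.4 = 125.87 km/s.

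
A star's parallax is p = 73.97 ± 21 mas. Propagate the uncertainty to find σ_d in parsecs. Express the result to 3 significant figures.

3.84 pc

d = 1/p, so σ_d = σ_p / p².
σ_d = 0.0210 / (0.07397)² = 0.0210 / 0.0054716 = 3.838 pc.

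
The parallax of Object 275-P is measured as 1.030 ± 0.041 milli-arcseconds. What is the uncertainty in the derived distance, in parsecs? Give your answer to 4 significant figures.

38.65 pc

d = 1/p, so σ_d = σ_p / p².
σ_d = 0.0000410 / (0.001030)² = 0.0000410 / 0.0000010609 = 38.646 pc.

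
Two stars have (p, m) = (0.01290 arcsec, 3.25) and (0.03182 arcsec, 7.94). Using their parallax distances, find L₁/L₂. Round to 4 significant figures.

d₁ = 1/p₁ = 1/0.01290″ = 77.519 pc; d₂ = 1/p₂ = 1/0.03182″ = 31.427 pc.
M₁ = m₁ − 5 log₁₀ d₁ + 5 = 3.25 − 9.4470 + 5 = -1.1970.
M₂ = 7.94 − 7.4865 + 5 = 5.4535.
L₁/L₂ = 10^(0.4(M₂ − M₁)) = 10^(0.4 × 6.6505) = 10^2.66020 = 457.3.

L₁/L₂ = 457.3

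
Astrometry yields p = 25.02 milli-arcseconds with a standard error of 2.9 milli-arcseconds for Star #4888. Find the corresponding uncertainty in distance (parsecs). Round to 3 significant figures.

d = 1/p, so σ_d = σ_p / p².
σ_d = 0.00290 / (0.02502)² = 0.00290 / 0.000626 = 4.6326 pc.

4.63 pc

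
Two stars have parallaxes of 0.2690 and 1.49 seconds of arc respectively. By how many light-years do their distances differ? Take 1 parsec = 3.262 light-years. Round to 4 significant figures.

9.937 ly

d_A = 1/0.2690″ = 3.7175 pc; d_B = 1/1.490″ = 0.67114 pc.
|d_B − d_A| = |0.67114 − 3.7175| = 3.0464 pc = 3.0464 × 3.262 ly = 9.9374 ly.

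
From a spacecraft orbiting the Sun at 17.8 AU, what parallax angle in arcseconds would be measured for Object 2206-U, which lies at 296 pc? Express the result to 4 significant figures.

0.06014 arcsec

p (arcsec) = B (AU) / d (pc).
p = 17.8 / 296 = 0.060135 arcsec.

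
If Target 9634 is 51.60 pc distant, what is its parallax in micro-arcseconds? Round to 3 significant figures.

19400 μas

p = 1/d = 1/51.6 = 0.01938 arcsec.
= 0.01938 × 10⁶ = 19380 μas.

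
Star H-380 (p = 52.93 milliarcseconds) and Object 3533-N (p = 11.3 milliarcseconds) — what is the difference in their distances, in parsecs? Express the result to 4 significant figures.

69.60 pc

d_A = 1/0.05293″ = 18.893 pc; d_B = 1/0.01130″ = 88.496 pc.
|d_B − d_A| = |88.496 − 18.893| = 69.603 pc.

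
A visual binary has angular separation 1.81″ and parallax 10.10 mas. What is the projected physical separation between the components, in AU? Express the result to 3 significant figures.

d = 1/p = 1/0.01010″ = 99.01 pc.
At distance d (pc), an angle of θ arcsec spans θ·d AU: s = 1.81 × 99.01 = 179.21 AU.

179 AU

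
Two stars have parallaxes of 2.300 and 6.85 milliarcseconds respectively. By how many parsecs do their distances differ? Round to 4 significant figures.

288.8 pc

d_A = 1/0.002300″ = 434.78 pc; d_B = 1/0.006850″ = 145.99 pc.
|d_B − d_A| = |145.99 − 434.78| = 288.79 pc.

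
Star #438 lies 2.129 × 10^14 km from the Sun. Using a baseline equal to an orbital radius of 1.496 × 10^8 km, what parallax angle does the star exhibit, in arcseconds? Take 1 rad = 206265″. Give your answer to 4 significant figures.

0.1449 arcsec

θ ≈ B/d = (1.496 × 10^8) / (2.129 × 10^14) = 7.0268 × 10^-7 rad.
In arcseconds: 7.0268 × 10^-7 × 206265 = 0.14494″.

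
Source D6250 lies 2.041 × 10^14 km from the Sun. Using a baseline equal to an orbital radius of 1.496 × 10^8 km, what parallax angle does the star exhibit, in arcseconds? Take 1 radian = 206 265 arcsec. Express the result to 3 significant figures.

θ ≈ B/d = (1.496 × 10^8) / (2.041 × 10^14) = 7.3297 × 10^-7 rad.
In arcseconds: 7.3297 × 10^-7 × 206265 = 0.15119″.

0.151 arcsec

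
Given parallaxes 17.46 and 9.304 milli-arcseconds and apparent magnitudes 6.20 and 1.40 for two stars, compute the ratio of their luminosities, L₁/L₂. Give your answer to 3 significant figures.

L₁/L₂ = 0.00341

d₁ = 1/p₁ = 1/0.01746″ = 57.274 pc; d₂ = 1/p₂ = 1/0.009304″ = 107.48 pc.
M₁ = m₁ − 5 log₁₀ d₁ + 5 = 6.20 − 8.7898 + 5 = 2.4102.
M₂ = 1.40 − 10.1566 + 5 = -3.7566.
L₁/L₂ = 10^(0.4(M₂ − M₁)) = 10^(0.4 × (-6.1668)) = 10^(-2.46672) = 0.0034141.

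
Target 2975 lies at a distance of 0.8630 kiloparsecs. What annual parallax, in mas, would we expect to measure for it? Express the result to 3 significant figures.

1.16 mas

d = 0.8630 kpc = 863 pc.
p = 1/d = 1/863 = 0.0011587 arcsec.
= 0.0011587 × 1000 = 1.1587 mas.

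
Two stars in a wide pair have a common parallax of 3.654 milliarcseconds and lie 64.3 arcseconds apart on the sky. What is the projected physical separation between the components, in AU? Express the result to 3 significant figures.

d = 1/p = 1/0.003654″ = 273.67 pc.
At distance d (pc), an angle of θ arcsec spans θ·d AU: s = 64.3 × 273.67 = 17597 AU.

17600 AU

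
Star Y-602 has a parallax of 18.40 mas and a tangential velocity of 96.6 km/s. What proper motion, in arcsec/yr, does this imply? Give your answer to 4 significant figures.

d = 1/p = 1/0.01840″ = 54.348 pc.
μ = v_t / (4.74 d) = 96.6 / (4.74 × 54.348) = 96.6 / 257.61 = 0.37499 ″/yr.

0.3750 arcsec/yr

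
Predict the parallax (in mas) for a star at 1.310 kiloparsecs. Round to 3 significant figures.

0.763 mas

d = 1.310 kpc = 1310 pc.
p = 1/d = 1/1310 = 0.00076336 arcsec.
= 0.00076336 × 1000 = 0.76336 mas.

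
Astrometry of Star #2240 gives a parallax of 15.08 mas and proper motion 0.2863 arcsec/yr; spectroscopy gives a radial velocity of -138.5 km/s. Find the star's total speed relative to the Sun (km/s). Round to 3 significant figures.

d = 1/p = 1/0.01508″ = 66.313 pc.
v_t = 4.740 μ d = 4.740 × 0.2863 × 66.313 = 89.991 km/s.
v = √(v_r² + v_t²) = √((-138.5)² + 89.991²) = √27280.6 = 165.17 km/s.

165 km/s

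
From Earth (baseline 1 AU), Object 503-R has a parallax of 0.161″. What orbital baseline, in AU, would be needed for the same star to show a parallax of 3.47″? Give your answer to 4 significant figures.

21.55 AU

Parallax scales linearly with baseline: p ∝ B, so B = p_target / p_Earth × 1 AU.
B = 3.47 / 0.161 = 21.553 AU.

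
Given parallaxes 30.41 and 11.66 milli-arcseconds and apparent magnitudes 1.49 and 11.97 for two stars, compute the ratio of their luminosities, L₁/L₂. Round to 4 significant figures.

d₁ = 1/p₁ = 1/0.03041″ = 32.884 pc; d₂ = 1/p₂ = 1/0.01166″ = 85.763 pc.
M₁ = m₁ − 5 log₁₀ d₁ + 5 = 1.49 − 7.5849 + 5 = -1.0949.
M₂ = 11.97 − 9.6665 + 5 = 7.3035.
L₁/L₂ = 10^(0.4(M₂ − M₁)) = 10^(0.4 × 8.3984) = 10^3.35936 = 2287.5.

L₁/L₂ = 2288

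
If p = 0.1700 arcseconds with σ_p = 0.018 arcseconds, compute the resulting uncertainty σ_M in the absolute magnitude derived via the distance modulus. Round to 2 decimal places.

M = m − 5 log₁₀ d + 5 = m + 5 log₁₀ p + 5, so ∂M/∂p = 5/(p ln 10).
σ_M = (5/ln 10) · (σ_p/p) = 2.1715 × 0.018/0.1700 = 2.1715 × 0.10588 = 0.22992.

σ_M = 0.23 mag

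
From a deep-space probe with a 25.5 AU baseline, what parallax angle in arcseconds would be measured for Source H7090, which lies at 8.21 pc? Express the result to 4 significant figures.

3.106 arcsec

p (arcsec) = B (AU) / d (pc).
p = 25.5 / 8.21 = 3.106 arcsec.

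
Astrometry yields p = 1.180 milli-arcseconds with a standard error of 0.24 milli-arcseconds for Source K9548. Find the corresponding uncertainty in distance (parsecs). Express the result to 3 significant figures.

172 pc

d = 1/p, so σ_d = σ_p / p².
σ_d = 0.000240 / (0.001180)² = 0.000240 / 0.0000013924 = 172.36 pc.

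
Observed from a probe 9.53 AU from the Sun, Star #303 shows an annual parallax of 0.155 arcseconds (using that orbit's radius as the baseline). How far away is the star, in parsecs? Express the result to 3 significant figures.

61.5 pc

With baseline B (in AU) and parallax p (in arcsec), d = B/p parsecs.
d = 9.53 / 0.155 = 61.484 pc.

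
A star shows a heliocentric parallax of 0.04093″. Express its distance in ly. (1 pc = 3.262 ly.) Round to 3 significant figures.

d = 1/p = 1/0.04093 = 24.432 pc.
In light-years: 24.432 × 3.262 = 79.697 ly.

79.7 ly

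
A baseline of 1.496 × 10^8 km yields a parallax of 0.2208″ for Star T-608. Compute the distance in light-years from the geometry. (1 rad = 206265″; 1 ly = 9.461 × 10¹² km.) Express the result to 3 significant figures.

14.8 ly

θ = 0.2208″ = 0.2208/206265 = 1.0705 × 10^-6 rad.
d = B/θ = (1.496 × 10^8) / (1.0705 × 10^-6) = 1.3975 × 10^14 km = (1.3975 × 10^14) / (9.461 × 10^12) ly = 14.771 ly.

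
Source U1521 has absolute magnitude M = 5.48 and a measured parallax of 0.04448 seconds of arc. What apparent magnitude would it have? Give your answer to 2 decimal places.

m = 7.24

d = 1/p = 1/0.04448″ = 22.482 pc.
m − M = 5 log₁₀ d − 5 = 5 log₁₀(22.482) − 5 = 6.7592 − 5 = 1.7592.
m = M + (m − M) = 5.48 + 1.7592 = 7.24.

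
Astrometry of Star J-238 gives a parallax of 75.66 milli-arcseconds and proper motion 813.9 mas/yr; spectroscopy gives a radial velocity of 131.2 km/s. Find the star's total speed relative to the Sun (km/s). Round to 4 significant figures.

d = 1/p = 1/0.07566″ = 13.217 pc.
μ = 813.9 mas/yr = 0.8139 ″/yr.
v_t = 4.740 μ d = 4.740 × 0.8139 × 13.217 = 50.99 km/s.
v = √(v_r² + v_t²) = √(131.2² + 50.99²) = √19813.4 = 140.76 km/s.

140.8 km/s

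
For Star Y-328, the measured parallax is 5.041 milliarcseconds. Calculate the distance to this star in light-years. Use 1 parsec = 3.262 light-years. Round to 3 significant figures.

p = 5.041 milliarcseconds = 0.005041 arcsec.
d = 1/p = 1/0.005041 = 198.37 pc.
In light-years: 198.37 × 3.262 = 647.08 ly.

647 light years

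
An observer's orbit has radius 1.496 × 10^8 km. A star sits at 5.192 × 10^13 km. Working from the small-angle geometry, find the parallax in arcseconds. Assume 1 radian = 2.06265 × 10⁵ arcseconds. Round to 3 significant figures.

0.594 arcsec

θ ≈ B/d = (1.496 × 10^8) / (5.192 × 10^13) = 2.8814 × 10^-6 rad.
In arcseconds: 2.8814 × 10^-6 × 206265 = 0.59433″.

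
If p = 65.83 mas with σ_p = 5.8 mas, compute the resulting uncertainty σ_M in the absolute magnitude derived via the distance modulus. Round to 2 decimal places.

M = m − 5 log₁₀ d + 5 = m + 5 log₁₀ p + 5, so ∂M/∂p = 5/(p ln 10).
σ_M = (5/ln 10) · (σ_p/p) = 2.1715 × 5.8/65.83 = 2.1715 × 0.088106 = 0.19132.

σ_M = 0.19 mag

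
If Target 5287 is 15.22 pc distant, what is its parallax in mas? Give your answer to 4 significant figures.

65.70 mas

p = 1/d = 1/15.22 = 0.065703 arcsec.
= 0.065703 × 1000 = 65.703 mas.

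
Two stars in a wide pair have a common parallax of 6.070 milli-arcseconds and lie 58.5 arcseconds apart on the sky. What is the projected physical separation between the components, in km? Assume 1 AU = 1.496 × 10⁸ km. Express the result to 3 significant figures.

1.44 × 10^12 km

d = 1/p = 1/0.006070″ = 164.74 pc.
At distance d (pc), an angle of θ arcsec spans θ·d AU: s = 58.5 × 164.74 = 9637.3 AU.
= 9637.3 × 1.496 × 10⁸ km = 1.4417 × 10^12 km.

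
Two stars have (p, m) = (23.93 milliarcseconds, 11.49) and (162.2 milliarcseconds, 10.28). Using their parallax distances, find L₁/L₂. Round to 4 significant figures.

d₁ = 1/p₁ = 1/0.02393″ = 41.789 pc; d₂ = 1/p₂ = 1/0.1622″ = 6.1652 pc.
M₁ = m₁ − 5 log₁₀ d₁ + 5 = 11.49 − 8.1053 + 5 = 8.3847.
M₂ = 10.28 − 3.9497 + 5 = 11.3303.
L₁/L₂ = 10^(0.4(M₂ − M₁)) = 10^(0.4 × 2.9456) = 10^1.17824 = 15.074.

L₁/L₂ = 15.07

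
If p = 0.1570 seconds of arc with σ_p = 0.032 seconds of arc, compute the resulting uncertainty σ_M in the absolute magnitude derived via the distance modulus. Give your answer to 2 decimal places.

M = m − 5 log₁₀ d + 5 = m + 5 log₁₀ p + 5, so ∂M/∂p = 5/(p ln 10).
σ_M = (5/ln 10) · (σ_p/p) = 2.1715 × 0.032/0.1570 = 2.1715 × 0.20382 = 0.4426.

σ_M = 0.44 mag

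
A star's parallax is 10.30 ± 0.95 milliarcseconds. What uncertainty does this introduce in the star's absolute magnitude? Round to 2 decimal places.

M = m − 5 log₁₀ d + 5 = m + 5 log₁₀ p + 5, so ∂M/∂p = 5/(p ln 10).
σ_M = (5/ln 10) · (σ_p/p) = 2.1715 × 0.95/10.30 = 2.1715 × 0.092233 = 0.20028.

σ_M = 0.20 mag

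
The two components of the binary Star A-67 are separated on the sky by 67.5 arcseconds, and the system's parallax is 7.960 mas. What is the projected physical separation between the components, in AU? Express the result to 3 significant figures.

8480 AU

d = 1/p = 1/0.007960″ = 125.63 pc.
At distance d (pc), an angle of θ arcsec spans θ·d AU: s = 67.5 × 125.63 = 8480 AU.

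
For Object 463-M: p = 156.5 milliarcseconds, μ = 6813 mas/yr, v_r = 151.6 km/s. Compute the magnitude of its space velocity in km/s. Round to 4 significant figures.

d = 1/p = 1/0.1565″ = 6.3898 pc.
μ = 6813 mas/yr = 6.813 ″/yr.
v_t = 4.740 μ d = 4.740 × 6.813 × 6.3898 = 206.35 km/s.
v = √(v_r² + v_t²) = √(151.6² + 206.35²) = √65562.9 = 256.05 km/s.

256.1 km/s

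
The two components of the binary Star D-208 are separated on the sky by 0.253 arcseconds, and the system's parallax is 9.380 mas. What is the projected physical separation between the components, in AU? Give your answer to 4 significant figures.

26.97 AU

d = 1/p = 1/0.009380″ = 106.61 pc.
At distance d (pc), an angle of θ arcsec spans θ·d AU: s = 0.253 × 106.61 = 26.972 AU.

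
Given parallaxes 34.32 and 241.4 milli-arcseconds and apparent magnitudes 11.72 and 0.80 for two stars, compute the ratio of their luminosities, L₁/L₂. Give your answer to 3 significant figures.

d₁ = 1/p₁ = 1/0.03432″ = 29.138 pc; d₂ = 1/p₂ = 1/0.2414″ = 4.1425 pc.
M₁ = m₁ − 5 log₁₀ d₁ + 5 = 11.72 − 7.3223 + 5 = 9.3977.
M₂ = 0.80 − 3.0863 + 5 = 2.7137.
L₁/L₂ = 10^(0.4(M₂ − M₁)) = 10^(0.4 × (-6.6840)) = 10^(-2.67360) = 0.0021203.

L₁/L₂ = 0.00212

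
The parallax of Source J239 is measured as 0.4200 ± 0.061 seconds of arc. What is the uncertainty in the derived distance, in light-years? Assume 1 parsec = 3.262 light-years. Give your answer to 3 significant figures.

1.13 ly

d = 1/p, so σ_d = σ_p / p².
σ_d = 0.0610 / (0.4200)² = 0.0610 / 0.1764 = 0.3458 pc = 0.3458 × 3.262 ly = 1.128 ly.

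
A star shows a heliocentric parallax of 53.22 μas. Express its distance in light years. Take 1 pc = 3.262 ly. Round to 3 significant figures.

61300 light years

p = 53.22 μas = 0.00005322 arcsec.
d = 1/p = 1/0.00005322 = 18790 pc.
In light-years: 18790 × 3.262 = 61293 ly.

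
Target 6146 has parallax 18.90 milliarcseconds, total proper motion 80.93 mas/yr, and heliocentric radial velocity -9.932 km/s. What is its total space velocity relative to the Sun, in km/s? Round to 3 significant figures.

22.6 km/s

d = 1/p = 1/0.01890″ = 52.91 pc.
μ = 80.93 mas/yr = 0.08093 ″/yr.
v_t = 4.740 μ d = 4.740 × 0.08093 × 52.91 = 20.297 km/s.
v = √(v_r² + v_t²) = √((-9.932)² + 20.297²) = √510.613 = 22.597 km/s.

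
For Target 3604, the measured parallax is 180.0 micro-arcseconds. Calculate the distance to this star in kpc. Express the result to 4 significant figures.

p = 180.0 micro-arcseconds = 0.0001800 arcsec.
d = 1/p = 1/0.0001800 = 5555.6 pc.
= 5.5556 kpc.

5.556 kpc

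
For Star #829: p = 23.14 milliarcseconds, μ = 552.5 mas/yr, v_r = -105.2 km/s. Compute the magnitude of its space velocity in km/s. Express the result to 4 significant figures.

d = 1/p = 1/0.02314″ = 43.215 pc.
μ = 552.5 mas/yr = 0.5525 ″/yr.
v_t = 4.740 μ d = 4.740 × 0.5525 × 43.215 = 113.17 km/s.
v = √(v_r² + v_t²) = √((-105.2)² + 113.17²) = √23874.5 = 154.51 km/s.

154.5 km/s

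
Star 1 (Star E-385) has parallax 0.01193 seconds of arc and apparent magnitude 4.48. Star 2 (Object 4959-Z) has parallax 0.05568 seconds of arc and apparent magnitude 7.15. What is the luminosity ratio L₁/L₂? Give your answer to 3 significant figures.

L₁/L₂ = 255

d₁ = 1/p₁ = 1/0.01193″ = 83.822 pc; d₂ = 1/p₂ = 1/0.05568″ = 17.96 pc.
M₁ = m₁ − 5 log₁₀ d₁ + 5 = 4.48 − 9.6168 + 5 = -0.1368.
M₂ = 7.15 − 6.2715 + 5 = 5.8785.
L₁/L₂ = 10^(0.4(M₂ − M₁)) = 10^(0.4 × 6.0153) = 10^2.40612 = 254.75.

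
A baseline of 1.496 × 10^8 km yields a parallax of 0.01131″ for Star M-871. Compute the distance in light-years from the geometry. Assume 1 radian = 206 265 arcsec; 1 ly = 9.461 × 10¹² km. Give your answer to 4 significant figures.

θ = 0.01131″ = 0.01131/206265 = 5.4832 × 10^-8 rad.
d = B/θ = (1.496 × 10^8) / (5.4832 × 10^-8) = 2.7283 × 10^15 km = (2.7283 × 10^15) / (9.461 × 10^12) ly = 288.37 ly.

288.4 ly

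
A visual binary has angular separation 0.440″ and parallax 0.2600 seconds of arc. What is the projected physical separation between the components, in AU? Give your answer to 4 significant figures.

1.692 AU

d = 1/p = 1/0.2600″ = 3.8462 pc.
At distance d (pc), an angle of θ arcsec spans θ·d AU: s = 0.440 × 3.8462 = 1.6923 AU.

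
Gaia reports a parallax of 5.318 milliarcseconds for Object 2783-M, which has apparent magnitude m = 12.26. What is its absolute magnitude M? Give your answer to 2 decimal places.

d = 1/p = 1/0.005318″ = 188.04 pc.
m − M = 5 log₁₀(188.04) − 5 = 11.3713 − 5 = 6.3713.
M = m − (m − M) = 12.26 − 6.3713 = 5.89.

M = 5.89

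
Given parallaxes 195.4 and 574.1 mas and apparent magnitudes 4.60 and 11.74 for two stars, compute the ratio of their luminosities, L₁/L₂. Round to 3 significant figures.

d₁ = 1/p₁ = 1/0.1954″ = 5.1177 pc; d₂ = 1/p₂ = 1/0.5741″ = 1.7419 pc.
M₁ = m₁ − 5 log₁₀ d₁ + 5 = 4.60 − 3.5454 + 5 = 6.0546.
M₂ = 11.74 − 1.2051 + 5 = 15.5349.
L₁/L₂ = 10^(0.4(M₂ − M₁)) = 10^(0.4 × 9.4803) = 10^3.79212 = 6196.1.

L₁/L₂ = 6200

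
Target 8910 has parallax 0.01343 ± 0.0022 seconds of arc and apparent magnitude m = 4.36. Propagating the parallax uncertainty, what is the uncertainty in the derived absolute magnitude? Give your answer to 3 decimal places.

M = m − 5 log₁₀ d + 5 = m + 5 log₁₀ p + 5, so ∂M/∂p = 5/(p ln 10).
σ_M = (5/ln 10) · (σ_p/p) = 2.1715 × 0.0022/0.01343 = 2.1715 × 0.16381 = 0.35571.

σ_M = 0.356 mag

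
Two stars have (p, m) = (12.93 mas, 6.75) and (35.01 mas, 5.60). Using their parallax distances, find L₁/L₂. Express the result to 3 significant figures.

d₁ = 1/p₁ = 1/0.01293″ = 77.34 pc; d₂ = 1/p₂ = 1/0.03501″ = 28.563 pc.
M₁ = m₁ − 5 log₁₀ d₁ + 5 = 6.75 − 9.4420 + 5 = 2.3080.
M₂ = 5.60 − 7.2790 + 5 = 3.3210.
L₁/L₂ = 10^(0.4(M₂ − M₁)) = 10^(0.4 × 1.0130) = 10^0.40520 = 2.5421.

L₁/L₂ = 2.54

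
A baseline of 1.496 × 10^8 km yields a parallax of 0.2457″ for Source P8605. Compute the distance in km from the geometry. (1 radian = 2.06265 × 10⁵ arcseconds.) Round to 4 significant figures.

θ = 0.2457″ = 0.2457/206265 = 1.1912 × 10^-6 rad.
d = B/θ = (1.496 × 10^8) / (1.1912 × 10^-6) = 1.2559 × 10^14 km.

1.256 × 10^14 km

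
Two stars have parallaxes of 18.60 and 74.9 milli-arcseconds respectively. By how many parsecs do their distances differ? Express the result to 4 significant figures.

40.41 pc

d_A = 1/0.01860″ = 53.763 pc; d_B = 1/0.07490″ = 13.351 pc.
|d_B − d_A| = |13.351 − 53.763| = 40.412 pc.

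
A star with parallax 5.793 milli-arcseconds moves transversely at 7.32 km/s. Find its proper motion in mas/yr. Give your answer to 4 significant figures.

d = 1/p = 1/0.005793″ = 172.62 pc.
μ = v_t / (4.74 d) = 7.32 / (4.74 × 172.62) = 7.32 / 818.22 = 0.0089462 ″/yr = 8.9462 mas/yr.

8.946 mas/yr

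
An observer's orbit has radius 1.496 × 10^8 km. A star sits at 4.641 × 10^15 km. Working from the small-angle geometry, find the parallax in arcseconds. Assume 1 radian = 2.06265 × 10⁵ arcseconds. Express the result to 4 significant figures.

0.006649 arcsec

θ ≈ B/d = (1.496 × 10^8) / (4.641 × 10^15) = 3.2234 × 10^-8 rad.
In arcseconds: 3.2234 × 10^-8 × 206265 = 0.0066487″.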